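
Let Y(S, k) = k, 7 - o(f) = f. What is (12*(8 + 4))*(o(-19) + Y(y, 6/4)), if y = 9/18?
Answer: 3960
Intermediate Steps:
o(f) = 7 - f
y = ½ (y = 9*(1/18) = ½ ≈ 0.50000)
(12*(8 + 4))*(o(-19) + Y(y, 6/4)) = (12*(8 + 4))*((7 - 1*(-19)) + 6/4) = (12*12)*((7 + 19) + 6*(¼)) = 144*(26 + 3/2) = 144*(55/2) = 3960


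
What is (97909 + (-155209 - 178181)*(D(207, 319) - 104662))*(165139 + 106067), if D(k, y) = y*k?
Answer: 3492759075114114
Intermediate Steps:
D(k, y) = k*y
(97909 + (-155209 - 178181)*(D(207, 319) - 104662))*(165139 + 106067) = (97909 + (-155209 - 178181)*(207*319 - 104662))*(165139 + 106067) = (97909 - 333390*(66033 - 104662))*271206 = (97909 - 333390*(-38629))*271206 = (97909 + 12878522310)*271206 = 12878620219*271206 = 3492759075114114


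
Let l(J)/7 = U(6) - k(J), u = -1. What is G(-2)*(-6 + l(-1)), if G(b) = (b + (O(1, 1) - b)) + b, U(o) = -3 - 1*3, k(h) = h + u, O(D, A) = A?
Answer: 34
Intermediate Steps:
k(h) = -1 + h (k(h) = h - 1 = -1 + h)
U(o) = -6 (U(o) = -3 - 3 = -6)
l(J) = -35 - 7*J (l(J) = 7*(-6 - (-1 + J)) = 7*(-6 + (1 - J)) = 7*(-5 - J) = -35 - 7*J)
G(b) = 1 + b (G(b) = (b + (1 - b)) + b = 1 + b)
G(-2)*(-6 + l(-1)) = (1 - 2)*(-6 + (-35 - 7*(-1))) = -(-6 + (-35 + 7)) = -(-6 - 28) = -1*(-34) = 34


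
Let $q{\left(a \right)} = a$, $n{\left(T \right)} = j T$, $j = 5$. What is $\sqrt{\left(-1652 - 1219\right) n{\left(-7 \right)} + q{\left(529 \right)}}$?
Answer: $\sqrt{101014} \approx 317.83$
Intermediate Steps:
$n{\left(T \right)} = 5 T$
$\sqrt{\left(-1652 - 1219\right) n{\left(-7 \right)} + q{\left(529 \right)}} = \sqrt{\left(-1652 - 1219\right) 5 \left(-7\right) + 529} = \sqrt{\left(-1652 - 1219\right) \left(-35\right) + 529} = \sqrt{\left(-2871\right) \left(-35\right) + 529} = \sqrt{100485 + 529} = \sqrt{101014}$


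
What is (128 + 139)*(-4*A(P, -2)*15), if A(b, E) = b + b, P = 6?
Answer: -192240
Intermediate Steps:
A(b, E) = 2*b
(128 + 139)*(-4*A(P, -2)*15) = (128 + 139)*(-8*6*15) = 267*(-4*12*15) = 267*(-48*15) = 267*(-720) = -192240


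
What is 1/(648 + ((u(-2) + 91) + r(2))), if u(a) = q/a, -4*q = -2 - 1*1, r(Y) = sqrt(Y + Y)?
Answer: 8/5925 ≈ 0.0013502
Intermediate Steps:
r(Y) = sqrt(2)*sqrt(Y) (r(Y) = sqrt(2*Y) = sqrt(2)*sqrt(Y))
q = 3/4 (q = -(-2 - 1*1)/4 = -(-2 - 1)/4 = -1/4*(-3) = 3/4 ≈ 0.75000)
u(a) = 3/(4*a)
1/(648 + ((u(-2) + 91) + r(2))) = 1/(648 + (((3/4)/(-2) + 91) + sqrt(2)*sqrt(2))) = 1/(648 + (((3/4)*(-1/2) + 91) + 2)) = 1/(648 + ((-3/8 + 91) + 2)) = 1/(648 + (725/8 + 2)) = 1/(648 + 741/8) = 1/(5925/8) = 8/5925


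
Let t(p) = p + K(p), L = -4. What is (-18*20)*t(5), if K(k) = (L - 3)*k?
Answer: 10800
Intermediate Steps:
K(k) = -7*k (K(k) = (-4 - 3)*k = -7*k)
t(p) = -6*p (t(p) = p - 7*p = -6*p)
(-18*20)*t(5) = (-18*20)*(-6*5) = -360*(-30) = 10800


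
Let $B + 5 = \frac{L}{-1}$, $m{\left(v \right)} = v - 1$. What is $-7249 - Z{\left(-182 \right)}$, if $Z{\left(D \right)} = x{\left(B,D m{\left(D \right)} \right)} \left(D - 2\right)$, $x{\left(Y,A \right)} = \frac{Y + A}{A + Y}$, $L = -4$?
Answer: $-7065$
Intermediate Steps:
$m{\left(v \right)} = -1 + v$ ($m{\left(v \right)} = v - 1 = -1 + v$)
$B = -1$ ($B = -5 - \frac{4}{-1} = -5 - -4 = -5 + 4 = -1$)
$x{\left(Y,A \right)} = 1$ ($x{\left(Y,A \right)} = \frac{A + Y}{A + Y} = 1$)
$Z{\left(D \right)} = -2 + D$ ($Z{\left(D \right)} = 1 \left(D - 2\right) = 1 \left(-2 + D\right) = -2 + D$)
$-7249 - Z{\left(-182 \right)} = -7249 - \left(-2 - 182\right) = -7249 - -184 = -7249 + 184 = -7065$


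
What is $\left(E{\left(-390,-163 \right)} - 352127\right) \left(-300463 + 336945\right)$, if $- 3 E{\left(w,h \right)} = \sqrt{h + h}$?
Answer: $-12846297214 - \frac{36482 i \sqrt{326}}{3} \approx -1.2846 \cdot 10^{10} - 2.1957 \cdot 10^{5} i$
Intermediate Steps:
$E{\left(w,h \right)} = - \frac{\sqrt{2} \sqrt{h}}{3}$ ($E{\left(w,h \right)} = - \frac{\sqrt{h + h}}{3} = - \frac{\sqrt{2 h}}{3} = - \frac{\sqrt{2} \sqrt{h}}{3}$)
$\left(E{\left(-390,-163 \right)} - 352127\right) \left(-300463 + 336945\right) = \left(- \frac{\sqrt{2} \sqrt{-163}}{3} - 352127\right) \left(-300463 + 336945\right) = \left(- \frac{\sqrt{2} i \sqrt{163}}{3} - 352127\right) 36482 = \left(- \frac{i \sqrt{326}}{3} - 352127\right) 36482 = \left(-352127 - \frac{i \sqrt{326}}{3}\right) 36482 = -12846297214 - \frac{36482 i \sqrt{326}}{3}$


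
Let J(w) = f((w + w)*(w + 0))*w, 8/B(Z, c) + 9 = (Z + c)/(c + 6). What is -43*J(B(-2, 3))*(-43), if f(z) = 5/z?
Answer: -46225/9 ≈ -5136.1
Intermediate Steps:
B(Z, c) = 8/(-9 + (Z + c)/(6 + c)) (B(Z, c) = 8/(-9 + (Z + c)/(c + 6)) = 8/(-9 + (Z + c)/(6 + c)))
J(w) = 5/(2*w) (J(w) = (5/(((w + w)*(w + 0))))*w = (5/(((2*w)*w)))*w = (5/((2*w²)))*w = (5*(1/(2*w²)))*w = (5/(2*w²))*w = 5/(2*w))
-43*J(B(-2, 3))*(-43) = -215/(2*(8*(-6 - 1*3)/(54 - 1*(-2) + 8*3)))*(-43) = -215/(2*(8*(-6 - 3)/(54 + 2 + 24)))*(-43) = -215/(2*(8*(-9)/80))*(-43) = -215/(2*(8*(1/80)*(-9)))*(-43) = -215/(2*(-9/10))*(-43) = -215*(-10)/(2*9)*(-43) = -43*(-25/9)*(-43) = (1075/9)*(-43) = -46225/9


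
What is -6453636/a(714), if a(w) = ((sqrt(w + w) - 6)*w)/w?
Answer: -1613409/58 - 537803*sqrt(357)/58 ≈ -2.0302e+5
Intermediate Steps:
a(w) = -6 + sqrt(2)*sqrt(w) (a(w) = ((sqrt(2*w) - 6)*w)/w = ((sqrt(2)*sqrt(w) - 6)*w)/w = ((-6 + sqrt(2)*sqrt(w))*w)/w = (w*(-6 + sqrt(2)*sqrt(w)))/w = -6 + sqrt(2)*sqrt(w))
-6453636/a(714) = -6453636/(-6 + sqrt(2)*sqrt(714)) = -6453636/(-6 + 2*sqrt(357))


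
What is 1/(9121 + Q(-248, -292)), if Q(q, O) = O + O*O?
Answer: 1/94093 ≈ 1.0628e-5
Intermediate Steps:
Q(q, O) = O + O²
1/(9121 + Q(-248, -292)) = 1/(9121 - 292*(1 - 292)) = 1/(9121 - 292*(-291)) = 1/(9121 + 84972) = 1/94093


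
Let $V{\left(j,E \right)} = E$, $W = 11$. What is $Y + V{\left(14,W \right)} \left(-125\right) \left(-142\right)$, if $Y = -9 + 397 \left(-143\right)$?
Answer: $138470$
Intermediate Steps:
$Y = -56780$ ($Y = -9 - 56771 = -56780$)
$Y + V{\left(14,W \right)} \left(-125\right) \left(-142\right) = -56780 + 11 \left(-125\right) \left(-142\right) = -56780 - -195250 = -56780 + 195250 = 138470$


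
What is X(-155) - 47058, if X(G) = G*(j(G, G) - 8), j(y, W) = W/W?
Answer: -45973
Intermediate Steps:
j(y, W) = 1
X(G) = -7*G (X(G) = G*(1 - 8) = G*(-7) = -7*G)
X(-155) - 47058 = -7*(-155) - 47058 = 1085 - 47058 = -45973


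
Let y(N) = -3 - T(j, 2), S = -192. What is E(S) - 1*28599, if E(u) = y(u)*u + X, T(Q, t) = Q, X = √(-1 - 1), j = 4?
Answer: -27255 + I*√2 ≈ -27255.0 + 1.4142*I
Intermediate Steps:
X = I*√2 (X = √(-2) = I*√2 ≈ 1.4142*I)
y(N) = -7 (y(N) = -3 - 1*4 = -3 - 4 = -7)
E(u) = -7*u + I*√2
E(S) - 1*28599 = (-7*(-192) + I*√2) - 1*28599 = (1344 + I*√2) - 28599 = -27255 + I*√2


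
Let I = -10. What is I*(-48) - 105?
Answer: 375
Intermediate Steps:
I*(-48) - 105 = -10*(-48) - 105 = 480 - 105 = 375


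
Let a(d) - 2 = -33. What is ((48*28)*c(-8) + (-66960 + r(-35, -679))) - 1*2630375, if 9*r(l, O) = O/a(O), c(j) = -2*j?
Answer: -746556170/279 ≈ -2.6758e+6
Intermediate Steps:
a(d) = -31 (a(d) = 2 - 33 = -31)
r(l, O) = -O/279 (r(l, O) = (O/(-31))/9 = (O*(-1/31))/9 = (-O/31)/9 = -O/279)
((48*28)*c(-8) + (-66960 + r(-35, -679))) - 1*2630375 = ((48*28)*(-2*(-8)) + (-66960 - 1/279*(-679))) - 1*2630375 = (1344*16 + (-66960 + 679/279)) - 2630375 = (21504 - 18681161/279) - 2630375 = -12681545/279 - 2630375 = -746556170/279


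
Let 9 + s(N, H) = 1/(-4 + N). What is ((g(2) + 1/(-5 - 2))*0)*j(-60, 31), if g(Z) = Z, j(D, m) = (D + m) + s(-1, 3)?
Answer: 0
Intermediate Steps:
s(N, H) = -9 + 1/(-4 + N)
j(D, m) = -46/5 + D + m (j(D, m) = (D + m) + (37 - 9*(-1))/(-4 - 1) = (D + m) + (37 + 9)/(-5) = (D + m) - ⅕*46 = (D + m) - 46/5 = -46/5 + D + m)
((g(2) + 1/(-5 - 2))*0)*j(-60, 31) = ((2 + 1/(-5 - 2))*0)*(-46/5 - 60 + 31) = ((2 + 1/(-7))*0)*(-191/5) = ((2 - ⅐)*0)*(-191/5) = ((13/7)*0)*(-191/5) = 0*(-191/5) = 0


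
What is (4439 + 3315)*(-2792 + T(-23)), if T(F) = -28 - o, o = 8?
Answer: -21928312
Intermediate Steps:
T(F) = -36 (T(F) = -28 - 1*8 = -28 - 8 = -36)
(4439 + 3315)*(-2792 + T(-23)) = (4439 + 3315)*(-2792 - 36) = 7754*(-2828) = -21928312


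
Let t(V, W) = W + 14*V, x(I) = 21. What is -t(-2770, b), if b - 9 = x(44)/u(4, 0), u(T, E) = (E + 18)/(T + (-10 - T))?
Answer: 116348/3 ≈ 38783.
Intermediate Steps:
u(T, E) = -9/5 - E/10 (u(T, E) = (18 + E)/(-10) = (18 + E)*(-⅒) = -9/5 - E/10)
b = -8/3 (b = 9 + 21/(-9/5 - ⅒*0) = 9 + 21/(-9/5 + 0) = 9 + 21/(-9/5) = 9 + 21*(-5/9) = 9 - 35/3 = -8/3 ≈ -2.6667)
-t(-2770, b) = -(-8/3 + 14*(-2770)) = -(-8/3 - 38780) = -1*(-116348/3) = 116348/3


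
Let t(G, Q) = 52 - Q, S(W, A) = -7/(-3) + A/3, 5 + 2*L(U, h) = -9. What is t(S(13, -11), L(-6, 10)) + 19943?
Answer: 20002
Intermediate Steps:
L(U, h) = -7 (L(U, h) = -5/2 + (½)*(-9) = -5/2 - 9/2 = -7)
S(W, A) = 7/3 + A/3 (S(W, A) = -7*(-⅓) + A*(⅓) = 7/3 + A/3)
t(S(13, -11), L(-6, 10)) + 19943 = (52 - 1*(-7)) + 19943 = (52 + 7) + 19943 = 59 + 19943 = 20002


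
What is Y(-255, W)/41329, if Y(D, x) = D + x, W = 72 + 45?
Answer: -138/41329 ≈ -0.0033391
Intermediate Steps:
W = 117
Y(-255, W)/41329 = (-255 + 117)/41329 = -138*1/41329 = -138/41329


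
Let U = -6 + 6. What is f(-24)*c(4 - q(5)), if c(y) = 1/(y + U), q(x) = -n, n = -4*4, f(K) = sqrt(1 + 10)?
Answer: -sqrt(11)/12 ≈ -0.27639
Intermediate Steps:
f(K) = sqrt(11)
n = -16
U = 0
q(x) = 16 (q(x) = -1*(-16) = 16)
c(y) = 1/y (c(y) = 1/(y + 0) = 1/y)
f(-24)*c(4 - q(5)) = sqrt(11)/(4 - 1*16) = sqrt(11)/(4 - 16) = sqrt(11)/(-12) = sqrt(11)*(-1/12) = -sqrt(11)/12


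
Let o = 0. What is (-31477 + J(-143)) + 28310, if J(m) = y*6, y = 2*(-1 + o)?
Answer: -3179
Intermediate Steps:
y = -2 (y = 2*(-1 + 0) = 2*(-1) = -2)
J(m) = -12 (J(m) = -2*6 = -12)
(-31477 + J(-143)) + 28310 = (-31477 - 12) + 28310 = -31489 + 28310 = -3179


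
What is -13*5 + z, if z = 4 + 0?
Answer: -61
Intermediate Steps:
z = 4
-13*5 + z = -13*5 + 4 = -65 + 4 = -61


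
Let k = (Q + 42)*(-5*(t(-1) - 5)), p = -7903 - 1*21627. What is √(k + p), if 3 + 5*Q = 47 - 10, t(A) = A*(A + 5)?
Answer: I*√27334 ≈ 165.33*I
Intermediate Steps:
p = -29530 (p = -7903 - 21627 = -29530)
t(A) = A*(5 + A)
Q = 34/5 (Q = -⅗ + (47 - 10)/5 = -⅗ + (⅕)*37 = -⅗ + 37/5 = 34/5 ≈ 6.8000)
k = 2196 (k = (34/5 + 42)*(-5*(-(5 - 1) - 5)) = 244*(-5*(-1*4 - 5))/5 = 244*(-5*(-4 - 5))/5 = 244*(-5*(-9))/5 = (244/5)*45 = 2196)
√(k + p) = √(2196 - 29530) = √(-27334) = I*√27334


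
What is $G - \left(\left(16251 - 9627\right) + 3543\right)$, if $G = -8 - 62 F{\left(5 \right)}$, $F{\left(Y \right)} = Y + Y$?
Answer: $-10795$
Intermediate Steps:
$F{\left(Y \right)} = 2 Y$
$G = -628$ ($G = -8 - 62 \cdot 2 \cdot 5 = -8 - 620 = -628$)
$G - \left(\left(16251 - 9627\right) + 3543\right) = -628 - \left(\left(16251 - 9627\right) + 3543\right) = -628 - \left(6624 + 3543\right) = -628 - 10167 = -10795$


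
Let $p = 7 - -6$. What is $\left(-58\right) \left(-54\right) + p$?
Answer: $3145$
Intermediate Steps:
$p = 13$ ($p = 7 + 6 = 13$)
$\left(-58\right) \left(-54\right) + p = \left(-58\right) \left(-54\right) + 13 = 3132 + 13 = 3145$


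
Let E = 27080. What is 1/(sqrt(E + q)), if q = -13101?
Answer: sqrt(13979)/13979 ≈ 0.0084579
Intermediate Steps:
1/(sqrt(E + q)) = 1/(sqrt(27080 - 13101)) = 1/(sqrt(13979)) = sqrt(13979)/13979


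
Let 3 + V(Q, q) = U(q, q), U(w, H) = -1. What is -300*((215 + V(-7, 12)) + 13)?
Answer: -67200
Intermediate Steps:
V(Q, q) = -4 (V(Q, q) = -3 - 1 = -4)
-300*((215 + V(-7, 12)) + 13) = -300*((215 - 4) + 13) = -300*(211 + 13) = -300*224 = -67200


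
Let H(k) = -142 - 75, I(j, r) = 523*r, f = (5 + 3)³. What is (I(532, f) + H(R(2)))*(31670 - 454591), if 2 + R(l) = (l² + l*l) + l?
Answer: -113156319839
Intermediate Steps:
f = 512 (f = 8³ = 512)
R(l) = -2 + l + 2*l² (R(l) = -2 + ((l² + l*l) + l) = -2 + ((l² + l²) + l) = -2 + (2*l² + l) = -2 + (l + 2*l²) = -2 + l + 2*l²)
H(k) = -217
(I(532, f) + H(R(2)))*(31670 - 454591) = (523*512 - 217)*(31670 - 454591) = (267776 - 217)*(-422921) = 267559*(-422921) = -113156319839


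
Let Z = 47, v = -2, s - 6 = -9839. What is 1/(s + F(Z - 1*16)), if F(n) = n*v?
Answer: -1/9895 ≈ -0.00010106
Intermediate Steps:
s = -9833 (s = 6 - 9839 = -9833)
F(n) = -2*n (F(n) = n*(-2) = -2*n)
1/(s + F(Z - 1*16)) = 1/(-9833 - 2*(47 - 1*16)) = 1/(-9833 - 2*(47 - 16)) = 1/(-9833 - 2*31) = 1/(-9833 - 62) = 1/(-9895) = -1/9895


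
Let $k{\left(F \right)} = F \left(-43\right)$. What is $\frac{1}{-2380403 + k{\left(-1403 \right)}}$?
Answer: $- \frac{1}{2320074} \approx -4.3102 \cdot 10^{-7}$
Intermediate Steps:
$k{\left(F \right)} = - 43 F$
$\frac{1}{-2380403 + k{\left(-1403 \right)}} = \frac{1}{-2380403 - -60329} = \frac{1}{-2380403 + 60329} = \frac{1}{-2320074} = - \frac{1}{2320074}$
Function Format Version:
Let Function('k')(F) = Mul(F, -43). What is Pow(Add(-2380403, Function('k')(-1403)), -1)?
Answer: Rational(-1, 2320074) ≈ -4.3102e-7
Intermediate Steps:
Function('k')(F) = Mul(-43, F)
Pow(Add(-2380403, Function('k')(-1403)), -1) = Pow(Add(-2380403, Mul(-43, -1403)), -1) = Pow(Add(-2380403, 60329), -1) = Pow(-2320074, -1) = Rational(-1, 2320074)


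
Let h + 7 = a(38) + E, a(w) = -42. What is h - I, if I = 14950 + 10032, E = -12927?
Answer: -37958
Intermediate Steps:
I = 24982
h = -12976 (h = -7 + (-42 - 12927) = -7 - 12969 = -12976)
h - I = -12976 - 1*24982 = -12976 - 24982 = -37958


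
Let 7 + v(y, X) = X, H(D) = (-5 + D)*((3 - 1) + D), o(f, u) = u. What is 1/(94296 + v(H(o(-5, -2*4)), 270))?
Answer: 1/94559 ≈ 1.0575e-5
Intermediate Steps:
H(D) = (-5 + D)*(2 + D)
v(y, X) = -7 + X
1/(94296 + v(H(o(-5, -2*4)), 270)) = 1/(94296 + (-7 + 270)) = 1/(94296 + 263) = 1/94559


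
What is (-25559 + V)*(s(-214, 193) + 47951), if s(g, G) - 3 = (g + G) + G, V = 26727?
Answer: 56211168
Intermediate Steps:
s(g, G) = 3 + g + 2*G (s(g, G) = 3 + ((g + G) + G) = 3 + ((G + g) + G) = 3 + (g + 2*G) = 3 + g + 2*G)
(-25559 + V)*(s(-214, 193) + 47951) = (-25559 + 26727)*((3 - 214 + 2*193) + 47951) = 1168*((3 - 214 + 386) + 47951) = 1168*(175 + 47951) = 1168*48126 = 56211168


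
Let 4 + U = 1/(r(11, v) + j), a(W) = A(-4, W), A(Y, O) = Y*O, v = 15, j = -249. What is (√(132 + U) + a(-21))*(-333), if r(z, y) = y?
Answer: -27972 - 111*√778726/26 ≈ -31739.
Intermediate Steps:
A(Y, O) = O*Y
a(W) = -4*W (a(W) = W*(-4) = -4*W)
U = -937/234 (U = -4 + 1/(15 - 249) = -4 + 1/(-234) = -4 - 1/234 = -937/234 ≈ -4.0043)
(√(132 + U) + a(-21))*(-333) = (√(132 - 937/234) - 4*(-21))*(-333) = (√(29951/234) + 84)*(-333) = (√778726/78 + 84)*(-333) = (84 + √778726/78)*(-333) = -27972 - 111*√778726/26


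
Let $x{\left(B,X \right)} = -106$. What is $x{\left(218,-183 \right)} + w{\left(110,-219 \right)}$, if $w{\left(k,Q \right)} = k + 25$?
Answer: $29$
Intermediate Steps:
$w{\left(k,Q \right)} = 25 + k$
$x{\left(218,-183 \right)} + w{\left(110,-219 \right)} = -106 + \left(25 + 110\right) = -106 + 135 = 29$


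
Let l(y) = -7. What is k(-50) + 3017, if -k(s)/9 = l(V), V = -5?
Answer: 3080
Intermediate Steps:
k(s) = 63 (k(s) = -9*(-7) = 63)
k(-50) + 3017 = 63 + 3017 = 3080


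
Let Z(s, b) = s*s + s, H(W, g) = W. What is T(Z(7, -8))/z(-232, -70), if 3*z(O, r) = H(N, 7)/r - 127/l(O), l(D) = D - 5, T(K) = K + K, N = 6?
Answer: 1393560/1867 ≈ 746.42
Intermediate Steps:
Z(s, b) = s + s**2 (Z(s, b) = s**2 + s = s + s**2)
T(K) = 2*K
l(D) = -5 + D
z(O, r) = 2/r - 127/(3*(-5 + O)) (z(O, r) = (6/r - 127/(-5 + O))/3 = (-127/(-5 + O) + 6/r)/3 = 2/r - 127/(3*(-5 + O)))
T(Z(7, -8))/z(-232, -70) = (2*(7*(1 + 7)))/(((1/3)*(-30 - 127*(-70) + 6*(-232))/(-70*(-5 - 232)))) = (2*(7*8))/(((1/3)*(-1/70)*(-30 + 8890 - 1392)/(-237))) = (2*56)/(((1/3)*(-1/70)*(-1/237)*7468)) = 112/(3734/24885) = 112*(24885/3734) = 1393560/1867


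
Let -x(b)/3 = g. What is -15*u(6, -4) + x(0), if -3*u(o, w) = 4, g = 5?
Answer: 5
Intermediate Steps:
x(b) = -15 (x(b) = -3*5 = -15)
u(o, w) = -4/3 (u(o, w) = -⅓*4 = -4/3)
-15*u(6, -4) + x(0) = -15*(-4/3) - 15 = 20 - 15 = 5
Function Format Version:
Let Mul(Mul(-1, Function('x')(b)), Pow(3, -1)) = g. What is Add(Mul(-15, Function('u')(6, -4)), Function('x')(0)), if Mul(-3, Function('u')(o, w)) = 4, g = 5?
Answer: 5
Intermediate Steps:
Function('x')(b) = -15 (Function('x')(b) = Mul(-3, 5) = -15)
Function('u')(o, w) = Rational(-4, 3) (Function('u')(o, w) = Mul(Rational(-1, 3), 4) = Rational(-4, 3))
Add(Mul(-15, Function('u')(6, -4)), Function('x')(0)) = Add(Mul(-15, Rational(-4, 3)), -15) = Add(20, -15) = 5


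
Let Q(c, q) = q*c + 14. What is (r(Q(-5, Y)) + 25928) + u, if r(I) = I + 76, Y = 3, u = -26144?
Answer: -141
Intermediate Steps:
Q(c, q) = 14 + c*q (Q(c, q) = c*q + 14 = 14 + c*q)
r(I) = 76 + I
(r(Q(-5, Y)) + 25928) + u = ((76 + (14 - 5*3)) + 25928) - 26144 = ((76 + (14 - 15)) + 25928) - 26144 = ((76 - 1) + 25928) - 26144 = (75 + 25928) - 26144 = 26003 - 26144 = -141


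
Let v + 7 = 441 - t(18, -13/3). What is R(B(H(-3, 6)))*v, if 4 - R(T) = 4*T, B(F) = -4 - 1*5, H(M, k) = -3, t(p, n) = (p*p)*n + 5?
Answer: 73320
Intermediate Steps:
t(p, n) = 5 + n*p² (t(p, n) = p²*n + 5 = n*p² + 5 = 5 + n*p²)
v = 1833 (v = -7 + (441 - (5 - 13/3*18²)) = -7 + (441 - (5 - 13*⅓*324)) = -7 + (441 - (5 - 13/3*324)) = -7 + (441 - (5 - 1404)) = -7 + (441 - 1*(-1399)) = -7 + (441 + 1399) = -7 + 1840 = 1833)
B(F) = -9 (B(F) = -4 - 5 = -9)
R(T) = 4 - 4*T
R(B(H(-3, 6)))*v = (4 - 4*(-9))*1833 = (4 + 36)*1833 = 40*1833 = 73320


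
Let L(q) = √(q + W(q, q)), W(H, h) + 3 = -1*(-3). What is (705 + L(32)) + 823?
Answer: 1528 + 4*√2 ≈ 1533.7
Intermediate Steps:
W(H, h) = 0 (W(H, h) = -3 - 1*(-3) = -3 + 3 = 0)
L(q) = √q (L(q) = √(q + 0) = √q)
(705 + L(32)) + 823 = (705 + √32) + 823 = (705 + 4*√2) + 823 = 1528 + 4*√2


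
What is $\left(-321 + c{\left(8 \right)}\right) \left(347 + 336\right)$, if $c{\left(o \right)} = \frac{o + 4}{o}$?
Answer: $- \frac{436437}{2} \approx -2.1822 \cdot 10^{5}$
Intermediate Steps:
$c{\left(o \right)} = \frac{4 + o}{o}$
$\left(-321 + c{\left(8 \right)}\right) \left(347 + 336\right) = \left(-321 + \frac{4 + 8}{8}\right) \left(347 + 336\right) = \left(-321 + \frac{1}{8} \cdot 12\right) 683 = \left(-321 + \frac{3}{2}\right) 683 = \left(- \frac{639}{2}\right) 683 = - \frac{436437}{2}$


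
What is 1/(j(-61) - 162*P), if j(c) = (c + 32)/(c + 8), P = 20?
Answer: -53/171691 ≈ -0.00030869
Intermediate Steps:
j(c) = (32 + c)/(8 + c)
1/(j(-61) - 162*P) = 1/((32 - 61)/(8 - 61) - 162*20) = 1/(-29/(-53) - 3240) = 1/(-1/53*(-29) - 3240) = 1/(29/53 - 3240) = 1/(-171691/53) = -53/171691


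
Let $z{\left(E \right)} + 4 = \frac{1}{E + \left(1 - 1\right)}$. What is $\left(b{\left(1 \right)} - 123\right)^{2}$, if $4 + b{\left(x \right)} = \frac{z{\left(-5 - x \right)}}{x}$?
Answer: $\frac{619369}{36} \approx 17205.0$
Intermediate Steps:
$z{\left(E \right)} = -4 + \frac{1}{E}$ ($z{\left(E \right)} = -4 + \frac{1}{E + \left(1 - 1\right)} = -4 + \frac{1}{E + 0} = -4 + \frac{1}{E}$)
$b{\left(x \right)} = -4 + \frac{-4 + \frac{1}{-5 - x}}{x}$
$\left(b{\left(1 \right)} - 123\right)^{2} = \left(\frac{-1 - 4 \left(1 + 1\right) \left(5 + 1\right)}{1 \left(5 + 1\right)} - 123\right)^{2} = \left(1 \cdot \frac{1}{6} \left(-1 - 8 \cdot 6\right) - 123\right)^{2} = \left(1 \cdot \frac{1}{6} \left(-1 - 48\right) - 123\right)^{2} = \left(1 \cdot \frac{1}{6} \left(-49\right) - 123\right)^{2} = \left(- \frac{49}{6} - 123\right)^{2} = \left(- \frac{787}{6}\right)^{2} = \frac{619369}{36}$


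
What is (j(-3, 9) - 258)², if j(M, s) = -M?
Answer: 65025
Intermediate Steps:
(j(-3, 9) - 258)² = (-1*(-3) - 258)² = (3 - 258)² = (-255)² = 65025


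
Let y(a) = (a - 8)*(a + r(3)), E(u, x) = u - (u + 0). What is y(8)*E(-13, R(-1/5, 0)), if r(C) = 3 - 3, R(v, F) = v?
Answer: 0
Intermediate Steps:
E(u, x) = 0 (E(u, x) = u - u = 0)
r(C) = 0
y(a) = a*(-8 + a) (y(a) = (a - 8)*(a + 0) = (-8 + a)*a = a*(-8 + a))
y(8)*E(-13, R(-1/5, 0)) = (8*(-8 + 8))*0 = (8*0)*0 = 0*0 = 0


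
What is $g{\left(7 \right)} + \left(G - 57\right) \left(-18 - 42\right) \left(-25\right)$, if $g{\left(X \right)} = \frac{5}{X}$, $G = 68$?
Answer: $\frac{115505}{7} \approx 16501.0$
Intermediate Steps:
$g{\left(7 \right)} + \left(G - 57\right) \left(-18 - 42\right) \left(-25\right) = \frac{5}{7} + \left(68 - 57\right) \left(-18 - 42\right) \left(-25\right) = 5 \cdot \frac{1}{7} + 11 \left(-60\right) \left(-25\right) = \frac{5}{7} - -16500 = \frac{5}{7} + 16500 = \frac{115505}{7}$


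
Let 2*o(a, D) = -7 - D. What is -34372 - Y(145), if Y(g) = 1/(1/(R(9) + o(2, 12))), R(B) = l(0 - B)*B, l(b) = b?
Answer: -68563/2 ≈ -34282.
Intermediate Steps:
o(a, D) = -7/2 - D/2 (o(a, D) = (-7 - D)/2 = -7/2 - D/2)
R(B) = -B**2 (R(B) = (0 - B)*B = (-B)*B = -B**2)
Y(g) = -181/2 (Y(g) = 1/(1/(-1*9**2 + (-7/2 - 1/2*12))) = 1/(1/(-1*81 + (-7/2 - 6))) = 1/(1/(-81 - 19/2)) = 1/(1/(-181/2)) = 1/(-2/181) = -181/2)
-34372 - Y(145) = -34372 - 1*(-181/2) = -34372 + 181/2 = -68563/2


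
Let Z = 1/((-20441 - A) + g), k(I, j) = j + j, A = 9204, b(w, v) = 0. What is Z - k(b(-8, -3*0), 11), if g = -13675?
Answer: -953041/43320 ≈ -22.000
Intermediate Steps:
k(I, j) = 2*j
Z = -1/43320 (Z = 1/((-20441 - 1*9204) - 13675) = 1/((-20441 - 9204) - 13675) = 1/(-29645 - 13675) = 1/(-43320) = -1/43320 ≈ -2.3084e-5)
Z - k(b(-8, -3*0), 11) = -1/43320 - 2*11 = -1/43320 - 1*22 = -1/43320 - 22 = -953041/43320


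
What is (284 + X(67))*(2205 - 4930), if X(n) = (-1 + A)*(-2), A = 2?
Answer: -768450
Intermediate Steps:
X(n) = -2 (X(n) = (-1 + 2)*(-2) = 1*(-2) = -2)
(284 + X(67))*(2205 - 4930) = (284 - 2)*(2205 - 4930) = 282*(-2725) = -768450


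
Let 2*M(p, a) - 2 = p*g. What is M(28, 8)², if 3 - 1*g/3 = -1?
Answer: 28561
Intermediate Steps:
g = 12 (g = 9 - 3*(-1) = 9 + 3 = 12)
M(p, a) = 1 + 6*p (M(p, a) = 1 + (p*12)/2 = 1 + (12*p)/2 = 1 + 6*p)
M(28, 8)² = (1 + 6*28)² = (1 + 168)² = 169² = 28561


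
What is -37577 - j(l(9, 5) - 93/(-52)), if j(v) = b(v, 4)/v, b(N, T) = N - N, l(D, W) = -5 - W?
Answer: -37577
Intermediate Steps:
b(N, T) = 0
j(v) = 0 (j(v) = 0/v = 0)
-37577 - j(l(9, 5) - 93/(-52)) = -37577 - 1*0 = -37577 + 0 = -37577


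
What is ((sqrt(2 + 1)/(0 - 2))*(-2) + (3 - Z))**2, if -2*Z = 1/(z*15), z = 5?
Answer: 270901/22500 + 451*sqrt(3)/75 ≈ 22.455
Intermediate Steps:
Z = -1/150 (Z = -1/(2*(5*15)) = -1/2/75 = -1/2*1/75 = -1/150 ≈ -0.0066667)
((sqrt(2 + 1)/(0 - 2))*(-2) + (3 - Z))**2 = ((sqrt(2 + 1)/(0 - 2))*(-2) + (3 - 1*(-1/150)))**2 = ((sqrt(3)/(-2))*(-2) + (3 + 1/150))**2 = ((sqrt(3)*(-1/2))*(-2) + 451/150)**2 = (-sqrt(3)/2*(-2) + 451/150)**2 = (sqrt(3) + 451/150)**2 = (451/150 + sqrt(3))**2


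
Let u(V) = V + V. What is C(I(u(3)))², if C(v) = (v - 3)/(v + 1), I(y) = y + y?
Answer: 81/169 ≈ 0.47929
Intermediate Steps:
u(V) = 2*V
I(y) = 2*y
C(v) = (-3 + v)/(1 + v)
C(I(u(3)))² = ((-3 + 2*(2*3))/(1 + 2*(2*3)))² = ((-3 + 2*6)/(1 + 2*6))² = ((-3 + 12)/(1 + 12))² = (9/13)² = 81/169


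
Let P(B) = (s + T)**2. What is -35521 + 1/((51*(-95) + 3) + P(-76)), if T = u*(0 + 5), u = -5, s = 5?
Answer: -157784283/4442 ≈ -35521.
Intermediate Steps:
T = -25 (T = -5*(0 + 5) = -5*5 = -25)
P(B) = 400 (P(B) = (5 - 25)**2 = (-20)**2 = 400)
-35521 + 1/((51*(-95) + 3) + P(-76)) = -35521 + 1/((51*(-95) + 3) + 400) = -35521 + 1/((-4845 + 3) + 400) = -35521 + 1/(-4842 + 400) = -35521 + 1/(-4442) = -35521 - 1/4442 = -157784283/4442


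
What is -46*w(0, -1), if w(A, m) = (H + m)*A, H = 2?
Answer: 0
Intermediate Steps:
w(A, m) = A*(2 + m) (w(A, m) = (2 + m)*A = A*(2 + m))
-46*w(0, -1) = -0*(2 - 1) = -0 = -46*0 = 0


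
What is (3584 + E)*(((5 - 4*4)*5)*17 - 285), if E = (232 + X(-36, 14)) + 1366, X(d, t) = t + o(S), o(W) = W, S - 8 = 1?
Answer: -6350100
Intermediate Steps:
S = 9 (S = 8 + 1 = 9)
X(d, t) = 9 + t (X(d, t) = t + 9 = 9 + t)
E = 1621 (E = (232 + (9 + 14)) + 1366 = (232 + 23) + 1366 = 255 + 1366 = 1621)
(3584 + E)*(((5 - 4*4)*5)*17 - 285) = (3584 + 1621)*(((5 - 4*4)*5)*17 - 285) = 5205*(((5 - 16)*5)*17 - 285) = 5205*(-11*5*17 - 285) = 5205*(-55*17 - 285) = 5205*(-935 - 285) = 5205*(-1220) = -6350100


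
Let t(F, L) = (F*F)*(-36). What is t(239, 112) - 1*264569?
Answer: -2320925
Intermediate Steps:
t(F, L) = -36*F**2 (t(F, L) = F**2*(-36) = -36*F**2)
t(239, 112) - 1*264569 = -36*239**2 - 1*264569 = -36*57121 - 264569 = -2056356 - 264569 = -2320925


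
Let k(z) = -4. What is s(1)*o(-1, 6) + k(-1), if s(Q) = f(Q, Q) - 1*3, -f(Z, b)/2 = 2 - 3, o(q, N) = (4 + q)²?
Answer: -13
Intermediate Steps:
f(Z, b) = 2 (f(Z, b) = -2*(2 - 3) = -2*(-1) = 2)
s(Q) = -1 (s(Q) = 2 - 1*3 = 2 - 3 = -1)
s(1)*o(-1, 6) + k(-1) = -(4 - 1)² - 4 = -1*3² - 4 = -1*9 - 4 = -9 - 4 = -13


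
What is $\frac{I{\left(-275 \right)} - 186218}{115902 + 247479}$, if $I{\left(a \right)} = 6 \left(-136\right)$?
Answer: $- \frac{187034}{363381} \approx -0.5147$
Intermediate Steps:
$I{\left(a \right)} = -816$
$\frac{I{\left(-275 \right)} - 186218}{115902 + 247479} = \frac{-816 - 186218}{115902 + 247479} = - \frac{187034}{363381}$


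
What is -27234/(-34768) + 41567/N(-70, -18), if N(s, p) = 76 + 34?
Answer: 362049299/956120 ≈ 378.67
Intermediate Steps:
N(s, p) = 110
-27234/(-34768) + 41567/N(-70, -18) = -27234/(-34768) + 41567/110 = -27234*(-1/34768) + 41567*(1/110) = 13617/17384 + 41567/110 = 362049299/956120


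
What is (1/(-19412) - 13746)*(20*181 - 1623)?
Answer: -532874193941/19412 ≈ -2.7451e+7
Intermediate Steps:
(1/(-19412) - 13746)*(20*181 - 1623) = (-1/19412 - 13746)*(3620 - 1623) = -266837353/19412*1997 = -532874193941/19412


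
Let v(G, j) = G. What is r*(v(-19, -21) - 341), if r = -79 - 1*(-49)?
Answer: 10800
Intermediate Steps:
r = -30 (r = -79 + 49 = -30)
r*(v(-19, -21) - 341) = -30*(-19 - 341) = -30*(-360) = 10800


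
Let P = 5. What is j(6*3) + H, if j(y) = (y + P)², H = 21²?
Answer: 970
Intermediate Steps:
H = 441
j(y) = (5 + y)² (j(y) = (y + 5)² = (5 + y)²)
j(6*3) + H = (5 + 6*3)² + 441 = (5 + 18)² + 441 = 23² + 441 = 529 + 441 = 970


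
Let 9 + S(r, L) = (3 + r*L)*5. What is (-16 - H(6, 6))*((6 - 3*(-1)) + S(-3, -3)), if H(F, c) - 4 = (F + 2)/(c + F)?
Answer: -1240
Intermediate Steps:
S(r, L) = 6 + 5*L*r (S(r, L) = -9 + (3 + r*L)*5 = -9 + (3 + L*r)*5 = -9 + (15 + 5*L*r) = 6 + 5*L*r)
H(F, c) = 4 + (2 + F)/(F + c) (H(F, c) = 4 + (F + 2)/(c + F) = 4 + (2 + F)/(F + c))
(-16 - H(6, 6))*((6 - 3*(-1)) + S(-3, -3)) = (-16 - (2 + 4*6 + 5*6)/(6 + 6))*((6 - 3*(-1)) + (6 + 5*(-3)*(-3))) = (-16 - (2 + 24 + 30)/12)*((6 - 1*(-3)) + (6 + 45)) = (-16 - 56/12)*((6 + 3) + 51) = (-16 - 1*14/3)*(9 + 51) = (-16 - 14/3)*60 = -62/3*60 = -1240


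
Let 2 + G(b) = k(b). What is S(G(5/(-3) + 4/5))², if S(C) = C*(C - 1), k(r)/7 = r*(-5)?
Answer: 48580900/81 ≈ 5.9976e+5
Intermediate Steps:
k(r) = -35*r (k(r) = 7*(r*(-5)) = 7*(-5*r) = -35*r)
G(b) = -2 - 35*b
S(C) = C*(-1 + C)
S(G(5/(-3) + 4/5))² = ((-2 - 35*(5/(-3) + 4/5))*(-1 + (-2 - 35*(5/(-3) + 4/5))))² = ((-2 - 35*(5*(-⅓) + 4*(⅕)))*(-1 + (-2 - 35*(5*(-⅓) + 4*(⅕)))))² = ((-2 - 35*(-5/3 + ⅘))*(-1 + (-2 - 35*(-5/3 + ⅘))))² = ((-2 - 35*(-13/15))*(-1 + (-2 - 35*(-13/15))))² = ((-2 + 91/3)*(-1 + (-2 + 91/3)))² = (85*(-1 + 85/3)/3)² = ((85/3)*(82/3))² = (6970/9)² = 48580900/81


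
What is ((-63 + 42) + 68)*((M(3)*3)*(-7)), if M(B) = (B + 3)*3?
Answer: -17766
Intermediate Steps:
M(B) = 9 + 3*B (M(B) = (3 + B)*3 = 9 + 3*B)
((-63 + 42) + 68)*((M(3)*3)*(-7)) = ((-63 + 42) + 68)*(((9 + 3*3)*3)*(-7)) = (-21 + 68)*(((9 + 9)*3)*(-7)) = 47*((18*3)*(-7)) = 47*(54*(-7)) = 47*(-378) = -17766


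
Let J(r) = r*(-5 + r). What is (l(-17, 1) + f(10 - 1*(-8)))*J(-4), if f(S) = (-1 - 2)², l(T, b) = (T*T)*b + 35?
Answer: 11988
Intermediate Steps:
l(T, b) = 35 + b*T² (l(T, b) = T²*b + 35 = b*T² + 35 = 35 + b*T²)
f(S) = 9 (f(S) = (-3)² = 9)
(l(-17, 1) + f(10 - 1*(-8)))*J(-4) = ((35 + 1*(-17)²) + 9)*(-4*(-5 - 4)) = ((35 + 1*289) + 9)*(-4*(-9)) = ((35 + 289) + 9)*36 = (324 + 9)*36 = 333*36 = 11988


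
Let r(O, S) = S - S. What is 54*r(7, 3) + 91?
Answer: 91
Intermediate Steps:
r(O, S) = 0
54*r(7, 3) + 91 = 54*0 + 91 = 0 + 91 = 91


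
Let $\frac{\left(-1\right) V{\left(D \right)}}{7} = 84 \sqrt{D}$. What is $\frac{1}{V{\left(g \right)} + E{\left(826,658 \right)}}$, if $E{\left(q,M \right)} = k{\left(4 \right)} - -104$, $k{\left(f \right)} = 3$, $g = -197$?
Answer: $\frac{107}{68123017} + \frac{588 i \sqrt{197}}{68123017} \approx 1.5707 \cdot 10^{-6} + 0.00012115 i$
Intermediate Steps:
$E{\left(q,M \right)} = 107$ ($E{\left(q,M \right)} = 3 - -104 = 3 + 104 = 107$)
$V{\left(D \right)} = - 588 \sqrt{D}$ ($V{\left(D \right)} = - 7 \cdot 84 \sqrt{D} = - 588 \sqrt{D}$)
$\frac{1}{V{\left(g \right)} + E{\left(826,658 \right)}} = \frac{1}{- 588 \sqrt{-197} + 107} = \frac{1}{- 588 i \sqrt{197} + 107} = \frac{1}{107 - 588 i \sqrt{197}}$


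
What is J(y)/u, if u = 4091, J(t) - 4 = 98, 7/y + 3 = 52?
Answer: 102/4091 ≈ 0.024933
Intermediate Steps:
y = ⅐ (y = 7/(-3 + 52) = 7/49 = 7*(1/49) = ⅐ ≈ 0.14286)
J(t) = 102 (J(t) = 4 + 98 = 102)
J(y)/u = 102/4091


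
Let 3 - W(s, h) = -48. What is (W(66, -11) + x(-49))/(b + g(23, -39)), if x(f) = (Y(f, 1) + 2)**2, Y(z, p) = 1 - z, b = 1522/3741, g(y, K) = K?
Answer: -10306455/144377 ≈ -71.386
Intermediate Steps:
W(s, h) = 51 (W(s, h) = 3 - 1*(-48) = 3 + 48 = 51)
b = 1522/3741 (b = 1522*(1/3741) = 1522/3741 ≈ 0.40684)
x(f) = (3 - f)**2 (x(f) = ((1 - f) + 2)**2 = (3 - f)**2)
(W(66, -11) + x(-49))/(b + g(23, -39)) = (51 + (-3 - 49)**2)/(1522/3741 - 39) = (51 + (-52)**2)/(-144377/3741) = (51 + 2704)*(-3741/144377) = 2755*(-3741/144377) = -10306455/144377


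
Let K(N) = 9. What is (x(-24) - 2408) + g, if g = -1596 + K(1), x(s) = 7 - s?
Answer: -3964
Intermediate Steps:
g = -1587 (g = -1596 + 9 = -1587)
(x(-24) - 2408) + g = ((7 - 1*(-24)) - 2408) - 1587 = ((7 + 24) - 2408) - 1587 = (31 - 2408) - 1587 = -2377 - 1587 = -3964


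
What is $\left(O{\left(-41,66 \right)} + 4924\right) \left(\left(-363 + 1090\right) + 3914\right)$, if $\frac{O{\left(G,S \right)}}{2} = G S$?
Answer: $-2264808$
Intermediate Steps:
$O{\left(G,S \right)} = 2 G S$
$\left(O{\left(-41,66 \right)} + 4924\right) \left(\left(-363 + 1090\right) + 3914\right) = \left(2 \left(-41\right) 66 + 4924\right) \left(\left(-363 + 1090\right) + 3914\right) = \left(-5412 + 4924\right) \left(727 + 3914\right) = \left(-488\right) 4641 = -2264808$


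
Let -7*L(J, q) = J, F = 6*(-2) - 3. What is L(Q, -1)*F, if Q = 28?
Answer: 60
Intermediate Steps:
F = -15 (F = -12 - 3 = -15)
L(J, q) = -J/7
L(Q, -1)*F = -⅐*28*(-15) = -4*(-15) = 60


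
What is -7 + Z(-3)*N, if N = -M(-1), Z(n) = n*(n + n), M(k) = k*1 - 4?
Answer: 83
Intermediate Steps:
M(k) = -4 + k (M(k) = k - 4 = -4 + k)
Z(n) = 2*n**2 (Z(n) = n*(2*n) = 2*n**2)
N = 5 (N = -(-4 - 1) = -1*(-5) = 5)
-7 + Z(-3)*N = -7 + (2*(-3)**2)*5 = -7 + (2*9)*5 = -7 + 18*5 = -7 + 90 = 83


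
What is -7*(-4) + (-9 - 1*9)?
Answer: 10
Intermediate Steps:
-7*(-4) + (-9 - 1*9) = 28 + (-9 - 9) = 28 - 18 = 10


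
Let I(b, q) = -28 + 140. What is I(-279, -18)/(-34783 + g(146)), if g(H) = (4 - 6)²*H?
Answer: -112/34199 ≈ -0.0032750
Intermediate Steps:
I(b, q) = 112
g(H) = 4*H (g(H) = (-2)²*H = 4*H)
I(-279, -18)/(-34783 + g(146)) = 112/(-34783 + 4*146) = 112/(-34783 + 584) = 112/(-34199) = 112*(-1/34199) = -112/34199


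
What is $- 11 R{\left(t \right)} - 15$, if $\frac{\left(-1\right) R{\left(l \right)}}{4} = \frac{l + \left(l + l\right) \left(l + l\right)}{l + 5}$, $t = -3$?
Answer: $711$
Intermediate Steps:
$R{\left(l \right)} = - \frac{4 \left(l + 4 l^{2}\right)}{5 + l}$ ($R{\left(l \right)} = - 4 \frac{l + \left(l + l\right) \left(l + l\right)}{l + 5} = - 4 \frac{l + 2 l 2 l}{5 + l} = - 4 \frac{l + 4 l^{2}}{5 + l} = - \frac{4 \left(l + 4 l^{2}\right)}{5 + l}$)
$- 11 R{\left(t \right)} - 15 = - 11 \left(\left(-4\right) \left(-3\right) \frac{1}{5 - 3} \left(1 + 4 \left(-3\right)\right)\right) - 15 = - 11 \left(\left(-4\right) \left(-3\right) \frac{1}{2} \left(1 - 12\right)\right) - 15 = - 11 \left(\left(-4\right) \left(-3\right) \frac{1}{2} \left(-11\right)\right) - 15 = \left(-11\right) \left(-66\right) - 15 = 726 - 15 = 711$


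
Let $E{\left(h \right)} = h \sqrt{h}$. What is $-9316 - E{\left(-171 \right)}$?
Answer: $-9316 + 513 i \sqrt{19} \approx -9316.0 + 2236.1 i$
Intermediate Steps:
$E{\left(h \right)} = h^{\frac{3}{2}}$
$-9316 - E{\left(-171 \right)} = -9316 - \left(-171\right)^{\frac{3}{2}} = -9316 - - 513 i \sqrt{19} = -9316 + 513 i \sqrt{19}$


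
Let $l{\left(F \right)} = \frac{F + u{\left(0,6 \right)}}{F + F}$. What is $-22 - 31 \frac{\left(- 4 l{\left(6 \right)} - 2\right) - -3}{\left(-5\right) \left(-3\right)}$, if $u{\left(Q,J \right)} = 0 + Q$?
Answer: $- \frac{299}{15} \approx -19.933$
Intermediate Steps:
$u{\left(Q,J \right)} = Q$
$l{\left(F \right)} = \frac{1}{2}$ ($l{\left(F \right)} = \frac{F + 0}{F + F} = \frac{F}{2 F} = F \frac{1}{2 F} = \frac{1}{2}$)
$-22 - 31 \frac{\left(- 4 l{\left(6 \right)} - 2\right) - -3}{\left(-5\right) \left(-3\right)} = -22 - 31 \frac{\left(\left(-4\right) \frac{1}{2} - 2\right) - -3}{\left(-5\right) \left(-3\right)} = -22 - 31 \frac{\left(-2 - 2\right) + 3}{15} = -22 - 31 \left(-4 + 3\right) \frac{1}{15} = -22 - 31 \left(\left(-1\right) \frac{1}{15}\right) = -22 - - \frac{31}{15} = -22 + \frac{31}{15} = - \frac{299}{15}$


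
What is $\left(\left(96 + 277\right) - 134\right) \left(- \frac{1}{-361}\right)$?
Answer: $\frac{239}{361} \approx 0.66205$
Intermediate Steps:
$\left(\left(96 + 277\right) - 134\right) \left(- \frac{1}{-361}\right) = \left(373 - 134\right) \left(\left(-1\right) \left(- \frac{1}{361}\right)\right) = 239 \cdot \frac{1}{361} = \frac{239}{361}$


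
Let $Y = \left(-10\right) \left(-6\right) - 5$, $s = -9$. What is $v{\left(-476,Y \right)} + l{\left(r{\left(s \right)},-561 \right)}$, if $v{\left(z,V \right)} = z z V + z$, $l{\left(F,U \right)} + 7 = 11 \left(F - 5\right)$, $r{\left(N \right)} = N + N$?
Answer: $12460944$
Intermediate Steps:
$r{\left(N \right)} = 2 N$
$l{\left(F,U \right)} = -62 + 11 F$ ($l{\left(F,U \right)} = -7 + 11 \left(F - 5\right) = -7 + 11 \left(-5 + F\right) = -7 + \left(-55 + 11 F\right) = -62 + 11 F$)
$Y = 55$ ($Y = 60 - 5 = 55$)
$v{\left(z,V \right)} = z + V z^{2}$ ($v{\left(z,V \right)} = z^{2} V + z = V z^{2} + z = z + V z^{2}$)
$v{\left(-476,Y \right)} + l{\left(r{\left(s \right)},-561 \right)} = - 476 \left(1 + 55 \left(-476\right)\right) + \left(-62 + 11 \cdot 2 \left(-9\right)\right) = - 476 \left(1 - 26180\right) + \left(-62 + 11 \left(-18\right)\right) = \left(-476\right) \left(-26179\right) - 260 = 12461204 - 260 = 12460944$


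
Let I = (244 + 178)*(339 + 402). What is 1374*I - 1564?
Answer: 429650984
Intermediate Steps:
I = 312702 (I = 422*741 = 312702)
1374*I - 1564 = 1374*312702 - 1564 = 429652548 - 1564 = 429650984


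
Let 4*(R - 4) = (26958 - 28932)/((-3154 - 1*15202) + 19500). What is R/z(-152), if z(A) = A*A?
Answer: 8165/52861952 ≈ 0.00015446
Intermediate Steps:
z(A) = A**2
R = 8165/2288 (R = 4 + ((26958 - 28932)/((-3154 - 1*15202) + 19500))/4 = 4 + (-1974/((-3154 - 15202) + 19500))/4 = 4 + (-1974/(-18356 + 19500))/4 = 4 + (-1974/1144)/4 = 4 + (-1974*1/1144)/4 = 4 + (1/4)*(-987/572) = 4 - 987/2288 = 8165/2288 ≈ 3.5686)
R/z(-152) = 8165/(2288*((-152)**2)) = (8165/2288)/23104 = (8165/2288)*(1/23104) = 8165/52861952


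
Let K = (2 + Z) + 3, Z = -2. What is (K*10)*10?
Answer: 300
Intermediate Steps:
K = 3 (K = (2 - 2) + 3 = 0 + 3 = 3)
(K*10)*10 = (3*10)*10 = 30*10 = 300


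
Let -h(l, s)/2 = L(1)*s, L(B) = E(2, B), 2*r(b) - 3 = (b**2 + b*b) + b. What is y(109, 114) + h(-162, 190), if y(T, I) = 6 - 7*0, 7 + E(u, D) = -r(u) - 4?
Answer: 6656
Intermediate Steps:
r(b) = 3/2 + b**2 + b/2 (r(b) = 3/2 + ((b**2 + b*b) + b)/2 = 3/2 + ((b**2 + b**2) + b)/2 = 3/2 + (2*b**2 + b)/2 = 3/2 + (b + 2*b**2)/2 = 3/2 + (b**2 + b/2) = 3/2 + b**2 + b/2)
E(u, D) = -25/2 - u**2 - u/2 (E(u, D) = -7 + (-(3/2 + u**2 + u/2) - 4) = -7 + ((-3/2 - u**2 - u/2) - 4) = -7 + (-11/2 - u**2 - u/2) = -25/2 - u**2 - u/2)
L(B) = -35/2 (L(B) = -25/2 - 1*2**2 - 1/2*2 = -25/2 - 1*4 - 1 = -25/2 - 4 - 1 = -35/2)
h(l, s) = 35*s (h(l, s) = -(-35)*s = 35*s)
y(T, I) = 6 (y(T, I) = 6 + 0 = 6)
y(109, 114) + h(-162, 190) = 6 + 35*190 = 6 + 6650 = 6656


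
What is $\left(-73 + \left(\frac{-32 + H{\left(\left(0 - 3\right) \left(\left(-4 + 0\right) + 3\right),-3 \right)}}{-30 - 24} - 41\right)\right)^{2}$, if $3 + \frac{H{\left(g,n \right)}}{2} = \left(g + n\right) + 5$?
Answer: $\frac{9388096}{729} \approx 12878.0$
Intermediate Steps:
$H{\left(g,n \right)} = 4 + 2 g + 2 n$ ($H{\left(g,n \right)} = -6 + 2 \left(\left(g + n\right) + 5\right) = -6 + 2 \left(5 + g + n\right) = -6 + \left(10 + 2 g + 2 n\right) = 4 + 2 g + 2 n$)
$\left(-73 + \left(\frac{-32 + H{\left(\left(0 - 3\right) \left(\left(-4 + 0\right) + 3\right),-3 \right)}}{-30 - 24} - 41\right)\right)^{2} = \left(-73 - \left(41 - \frac{-32 + \left(4 + 2 \left(0 - 3\right) \left(\left(-4 + 0\right) + 3\right) + 2 \left(-3\right)\right)}{-30 - 24}\right)\right)^{2} = \left(-73 - \left(41 - \frac{-32 + \left(4 + 2 \left(- 3 \left(-4 + 3\right)\right) - 6\right)}{-54}\right)\right)^{2} = \left(-73 - \left(41 - \left(-32 + \left(4 + 2 \left(\left(-3\right) \left(-1\right)\right) - 6\right)\right) \left(- \frac{1}{54}\right)\right)\right)^{2} = \left(-73 - \left(41 - \left(-32 + \left(4 + 2 \cdot 3 - 6\right)\right) \left(- \frac{1}{54}\right)\right)\right)^{2} = \left(-73 - \left(41 - \left(-32 + \left(4 + 6 - 6\right)\right) \left(- \frac{1}{54}\right)\right)\right)^{2} = \left(-73 - \left(41 - \left(-32 + 4\right) \left(- \frac{1}{54}\right)\right)\right)^{2} = \left(-73 - \frac{1093}{27}\right)^{2} = \left(- \frac{3064}{27}\right)^{2} = \frac{9388096}{729}$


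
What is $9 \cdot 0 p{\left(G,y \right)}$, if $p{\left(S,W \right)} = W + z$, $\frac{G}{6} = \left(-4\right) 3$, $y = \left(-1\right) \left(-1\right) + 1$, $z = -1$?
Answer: $0$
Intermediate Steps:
$y = 2$ ($y = 1 + 1 = 2$)
$G = -72$ ($G = 6 \left(\left(-4\right) 3\right) = 6 \left(-12\right) = -72$)
$p{\left(S,W \right)} = -1 + W$ ($p{\left(S,W \right)} = W - 1 = -1 + W$)
$9 \cdot 0 p{\left(G,y \right)} = 9 \cdot 0 \left(-1 + 2\right) = 0 \cdot 1 = 0$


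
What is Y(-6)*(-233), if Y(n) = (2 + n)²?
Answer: -3728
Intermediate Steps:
Y(-6)*(-233) = (2 - 6)²*(-233) = (-4)²*(-233) = 16*(-233) = -3728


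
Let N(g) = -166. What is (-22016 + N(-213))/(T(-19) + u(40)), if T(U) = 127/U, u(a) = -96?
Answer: 421458/1951 ≈ 216.02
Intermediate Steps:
(-22016 + N(-213))/(T(-19) + u(40)) = (-22016 - 166)/(127/(-19) - 96) = -22182/(127*(-1/19) - 96) = -22182/(-127/19 - 96) = -22182/(-1951/19) = -22182*(-19/1951) = 421458/1951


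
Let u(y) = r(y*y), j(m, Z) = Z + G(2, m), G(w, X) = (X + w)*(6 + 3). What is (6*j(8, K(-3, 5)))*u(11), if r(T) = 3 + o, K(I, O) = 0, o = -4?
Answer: -540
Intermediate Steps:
r(T) = -1 (r(T) = 3 - 4 = -1)
G(w, X) = 9*X + 9*w (G(w, X) = (X + w)*9 = 9*X + 9*w)
j(m, Z) = 18 + Z + 9*m (j(m, Z) = Z + (9*m + 9*2) = Z + (9*m + 18) = Z + (18 + 9*m) = 18 + Z + 9*m)
u(y) = -1
(6*j(8, K(-3, 5)))*u(11) = (6*(18 + 0 + 9*8))*(-1) = (6*(18 + 0 + 72))*(-1) = (6*90)*(-1) = 540*(-1) = -540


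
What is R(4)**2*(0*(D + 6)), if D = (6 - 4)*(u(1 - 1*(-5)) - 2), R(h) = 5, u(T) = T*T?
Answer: 0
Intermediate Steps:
u(T) = T**2
D = 68 (D = (6 - 4)*((1 - 1*(-5))**2 - 2) = 2*((1 + 5)**2 - 2) = 2*(6**2 - 2) = 2*(36 - 2) = 2*34 = 68)
R(4)**2*(0*(D + 6)) = 5**2*(0*(68 + 6)) = 25*(0*74) = 25*0 = 0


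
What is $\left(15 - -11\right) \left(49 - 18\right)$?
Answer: $806$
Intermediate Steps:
$\left(15 - -11\right) \left(49 - 18\right) = \left(15 + 11\right) 31 = 26 \cdot 31 = 806$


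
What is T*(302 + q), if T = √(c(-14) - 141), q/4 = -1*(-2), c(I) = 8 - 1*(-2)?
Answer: 310*I*√131 ≈ 3548.1*I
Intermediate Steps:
c(I) = 10 (c(I) = 8 + 2 = 10)
q = 8 (q = 4*(-1*(-2)) = 4*2 = 8)
T = I*√131 (T = √(10 - 141) = √(-131) = I*√131 ≈ 11.446*I)
T*(302 + q) = (I*√131)*(302 + 8) = (I*√131)*310 = 310*I*√131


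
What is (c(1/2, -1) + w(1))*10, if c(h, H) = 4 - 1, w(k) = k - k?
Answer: 30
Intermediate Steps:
w(k) = 0
c(h, H) = 3
(c(1/2, -1) + w(1))*10 = (3 + 0)*10 = 3*10 = 30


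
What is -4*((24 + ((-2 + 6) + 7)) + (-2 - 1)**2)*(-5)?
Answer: 880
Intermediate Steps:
-4*((24 + ((-2 + 6) + 7)) + (-2 - 1)**2)*(-5) = -4*((24 + (4 + 7)) + (-3)**2)*(-5) = -4*((24 + 11) + 9)*(-5) = -4*(35 + 9)*(-5) = -4*44*(-5) = -176*(-5) = 880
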